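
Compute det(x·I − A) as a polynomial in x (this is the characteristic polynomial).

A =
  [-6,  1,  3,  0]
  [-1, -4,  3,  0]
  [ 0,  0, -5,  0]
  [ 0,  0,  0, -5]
x^4 + 20*x^3 + 150*x^2 + 500*x + 625

Expanding det(x·I − A) (e.g. by cofactor expansion or by noting that A is similar to its Jordan form J, which has the same characteristic polynomial as A) gives
  χ_A(x) = x^4 + 20*x^3 + 150*x^2 + 500*x + 625
which factors as (x + 5)^4. The eigenvalues (with algebraic multiplicities) are λ = -5 with multiplicity 4.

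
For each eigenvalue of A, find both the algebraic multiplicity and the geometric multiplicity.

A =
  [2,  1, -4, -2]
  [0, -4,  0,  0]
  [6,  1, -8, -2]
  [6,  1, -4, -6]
λ = -4: alg = 4, geom = 3

Step 1 — factor the characteristic polynomial to read off the algebraic multiplicities:
  χ_A(x) = (x + 4)^4

Step 2 — compute geometric multiplicities via the rank-nullity identity g(λ) = n − rank(A − λI):
  rank(A − (-4)·I) = 1, so dim ker(A − (-4)·I) = n − 1 = 3

Summary:
  λ = -4: algebraic multiplicity = 4, geometric multiplicity = 3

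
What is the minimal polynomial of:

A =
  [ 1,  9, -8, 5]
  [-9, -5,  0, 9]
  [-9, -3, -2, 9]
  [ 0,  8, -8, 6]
x^3 - 2*x^2 - 20*x - 24

The characteristic polynomial is χ_A(x) = (x - 6)*(x + 2)^3, so the eigenvalues are known. The minimal polynomial is
  m_A(x) = Π_λ (x − λ)^{k_λ}
where k_λ is the size of the *largest* Jordan block for λ (equivalently, the smallest k with (A − λI)^k v = 0 for every generalised eigenvector v of λ).

  λ = -2: largest Jordan block has size 2, contributing (x + 2)^2
  λ = 6: largest Jordan block has size 1, contributing (x − 6)

So m_A(x) = (x - 6)*(x + 2)^2 = x^3 - 2*x^2 - 20*x - 24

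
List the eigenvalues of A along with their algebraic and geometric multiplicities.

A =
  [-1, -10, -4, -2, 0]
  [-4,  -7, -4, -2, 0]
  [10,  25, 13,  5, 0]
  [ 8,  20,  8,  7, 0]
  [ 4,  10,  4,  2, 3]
λ = 3: alg = 5, geom = 4

Step 1 — factor the characteristic polynomial to read off the algebraic multiplicities:
  χ_A(x) = (x - 3)^5

Step 2 — compute geometric multiplicities via the rank-nullity identity g(λ) = n − rank(A − λI):
  rank(A − (3)·I) = 1, so dim ker(A − (3)·I) = n − 1 = 4

Summary:
  λ = 3: algebraic multiplicity = 5, geometric multiplicity = 4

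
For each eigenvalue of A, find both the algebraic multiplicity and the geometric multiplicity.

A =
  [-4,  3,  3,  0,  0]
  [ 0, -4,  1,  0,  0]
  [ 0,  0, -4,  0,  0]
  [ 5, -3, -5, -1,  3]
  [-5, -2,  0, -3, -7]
λ = -4: alg = 5, geom = 2

Step 1 — factor the characteristic polynomial to read off the algebraic multiplicities:
  χ_A(x) = (x + 4)^5

Step 2 — compute geometric multiplicities via the rank-nullity identity g(λ) = n − rank(A − λI):
  rank(A − (-4)·I) = 3, so dim ker(A − (-4)·I) = n − 3 = 2

Summary:
  λ = -4: algebraic multiplicity = 5, geometric multiplicity = 2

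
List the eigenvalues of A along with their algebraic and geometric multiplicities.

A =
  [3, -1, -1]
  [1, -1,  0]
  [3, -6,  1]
λ = 1: alg = 3, geom = 1

Step 1 — factor the characteristic polynomial to read off the algebraic multiplicities:
  χ_A(x) = (x - 1)^3

Step 2 — compute geometric multiplicities via the rank-nullity identity g(λ) = n − rank(A − λI):
  rank(A − (1)·I) = 2, so dim ker(A − (1)·I) = n − 2 = 1

Summary:
  λ = 1: algebraic multiplicity = 3, geometric multiplicity = 1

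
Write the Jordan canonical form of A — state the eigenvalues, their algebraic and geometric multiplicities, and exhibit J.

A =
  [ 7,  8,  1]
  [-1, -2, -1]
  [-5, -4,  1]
J_2(0) ⊕ J_1(6)

The characteristic polynomial is
  det(x·I − A) = x^3 - 6*x^2 = x^2*(x - 6)

Eigenvalues and multiplicities (the geometric multiplicity of λ is n − rank(A − λI), which equals the number of Jordan blocks for λ):
  λ = 0: algebraic multiplicity = 2, geometric multiplicity = 1
  λ = 6: algebraic multiplicity = 1, geometric multiplicity = 1

Determining the block sizes for each eigenvalue:
  λ = 0: one block (gm = 1), so the single block has size am = 2 → block sizes [2]
  λ = 6: one block (gm = 1), so the single block has size am = 1 → block sizes [1]

Assembling the blocks gives a Jordan form
J =
  [0, 1, 0]
  [0, 0, 0]
  [0, 0, 6]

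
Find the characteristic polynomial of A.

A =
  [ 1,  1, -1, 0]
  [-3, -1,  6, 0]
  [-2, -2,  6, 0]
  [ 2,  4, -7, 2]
x^4 - 8*x^3 + 24*x^2 - 32*x + 16

Expanding det(x·I − A) (e.g. by cofactor expansion or by noting that A is similar to its Jordan form J, which has the same characteristic polynomial as A) gives
  χ_A(x) = x^4 - 8*x^3 + 24*x^2 - 32*x + 16
which factors as (x - 2)^4. The eigenvalues (with algebraic multiplicities) are λ = 2 with multiplicity 4.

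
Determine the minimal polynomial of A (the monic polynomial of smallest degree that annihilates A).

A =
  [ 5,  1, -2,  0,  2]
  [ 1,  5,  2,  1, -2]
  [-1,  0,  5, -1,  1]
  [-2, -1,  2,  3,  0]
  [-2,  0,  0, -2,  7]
x^3 - 15*x^2 + 75*x - 125

The characteristic polynomial is χ_A(x) = (x - 5)^5, so the eigenvalues are known. The minimal polynomial is
  m_A(x) = Π_λ (x − λ)^{k_λ}
where k_λ is the size of the *largest* Jordan block for λ (equivalently, the smallest k with (A − λI)^k v = 0 for every generalised eigenvector v of λ).

  λ = 5: largest Jordan block has size 3, contributing (x − 5)^3

So m_A(x) = (x - 5)^3 = x^3 - 15*x^2 + 75*x - 125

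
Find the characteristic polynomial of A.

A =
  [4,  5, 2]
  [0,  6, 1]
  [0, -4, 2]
x^3 - 12*x^2 + 48*x - 64

Expanding det(x·I − A) (e.g. by cofactor expansion or by noting that A is similar to its Jordan form J, which has the same characteristic polynomial as A) gives
  χ_A(x) = x^3 - 12*x^2 + 48*x - 64
which factors as (x - 4)^3. The eigenvalues (with algebraic multiplicities) are λ = 4 with multiplicity 3.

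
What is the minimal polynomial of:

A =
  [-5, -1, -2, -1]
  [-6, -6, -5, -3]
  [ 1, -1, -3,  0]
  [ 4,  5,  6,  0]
x^4 + 14*x^3 + 73*x^2 + 168*x + 144

The characteristic polynomial is χ_A(x) = (x + 3)^2*(x + 4)^2, so the eigenvalues are known. The minimal polynomial is
  m_A(x) = Π_λ (x − λ)^{k_λ}
where k_λ is the size of the *largest* Jordan block for λ (equivalently, the smallest k with (A − λI)^k v = 0 for every generalised eigenvector v of λ).

  λ = -4: largest Jordan block has size 2, contributing (x + 4)^2
  λ = -3: largest Jordan block has size 2, contributing (x + 3)^2

So m_A(x) = (x + 3)^2*(x + 4)^2 = x^4 + 14*x^3 + 73*x^2 + 168*x + 144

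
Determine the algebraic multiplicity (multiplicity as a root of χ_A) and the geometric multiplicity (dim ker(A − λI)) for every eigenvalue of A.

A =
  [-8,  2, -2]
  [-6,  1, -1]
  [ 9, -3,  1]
λ = -2: alg = 3, geom = 1

Step 1 — factor the characteristic polynomial to read off the algebraic multiplicities:
  χ_A(x) = (x + 2)^3

Step 2 — compute geometric multiplicities via the rank-nullity identity g(λ) = n − rank(A − λI):
  rank(A − (-2)·I) = 2, so dim ker(A − (-2)·I) = n − 2 = 1

Summary:
  λ = -2: algebraic multiplicity = 3, geometric multiplicity = 1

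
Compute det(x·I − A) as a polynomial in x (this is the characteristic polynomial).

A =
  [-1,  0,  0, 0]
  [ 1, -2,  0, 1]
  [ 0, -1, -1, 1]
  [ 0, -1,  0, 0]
x^4 + 4*x^3 + 6*x^2 + 4*x + 1

Expanding det(x·I − A) (e.g. by cofactor expansion or by noting that A is similar to its Jordan form J, which has the same characteristic polynomial as A) gives
  χ_A(x) = x^4 + 4*x^3 + 6*x^2 + 4*x + 1
which factors as (x + 1)^4. The eigenvalues (with algebraic multiplicities) are λ = -1 with multiplicity 4.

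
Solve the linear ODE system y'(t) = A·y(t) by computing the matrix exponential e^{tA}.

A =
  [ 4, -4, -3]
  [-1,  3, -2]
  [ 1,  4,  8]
e^{tA} =
  [t^2*exp(5*t) - t*exp(5*t) + exp(5*t), -4*t*exp(5*t), t^2*exp(5*t) - 3*t*exp(5*t)]
  [t^2*exp(5*t)/2 - t*exp(5*t), -2*t*exp(5*t) + exp(5*t), t^2*exp(5*t)/2 - 2*t*exp(5*t)]
  [-t^2*exp(5*t) + t*exp(5*t), 4*t*exp(5*t), -t^2*exp(5*t) + 3*t*exp(5*t) + exp(5*t)]

Strategy: write A = P · J · P⁻¹ where J is a Jordan canonical form, so e^{tA} = P · e^{tJ} · P⁻¹, and e^{tJ} can be computed block-by-block.

A has Jordan form
J =
  [5, 1, 0]
  [0, 5, 1]
  [0, 0, 5]
(up to reordering of blocks).

Per-block formulas:
  For a 3×3 Jordan block J_3(5): exp(t · J_3(5)) = e^(5t)·(I + t·N + (t^2/2)·N^2), where N is the 3×3 nilpotent shift.

After assembling e^{tJ} and conjugating by P, we get:

e^{tA} =
  [t^2*exp(5*t) - t*exp(5*t) + exp(5*t), -4*t*exp(5*t), t^2*exp(5*t) - 3*t*exp(5*t)]
  [t^2*exp(5*t)/2 - t*exp(5*t), -2*t*exp(5*t) + exp(5*t), t^2*exp(5*t)/2 - 2*t*exp(5*t)]
  [-t^2*exp(5*t) + t*exp(5*t), 4*t*exp(5*t), -t^2*exp(5*t) + 3*t*exp(5*t) + exp(5*t)]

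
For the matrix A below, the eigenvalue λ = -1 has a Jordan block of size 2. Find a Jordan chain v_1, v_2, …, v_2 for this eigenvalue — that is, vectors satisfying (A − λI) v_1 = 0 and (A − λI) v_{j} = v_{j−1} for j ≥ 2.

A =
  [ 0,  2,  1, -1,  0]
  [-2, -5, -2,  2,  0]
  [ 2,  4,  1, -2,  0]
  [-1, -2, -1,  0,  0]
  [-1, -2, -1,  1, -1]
A Jordan chain for λ = -1 of length 2:
v_1 = (1, -2, 2, -1, -1)ᵀ
v_2 = (1, 0, 0, 0, 0)ᵀ

Let N = A − (-1)·I. We want v_2 with N^2 v_2 = 0 but N^1 v_2 ≠ 0; then v_{j-1} := N · v_j for j = 2, …, 2.

Pick v_2 = (1, 0, 0, 0, 0)ᵀ.
Then v_1 = N · v_2 = (1, -2, 2, -1, -1)ᵀ.

Sanity check: (A − (-1)·I) v_1 = (0, 0, 0, 0, 0)ᵀ = 0. ✓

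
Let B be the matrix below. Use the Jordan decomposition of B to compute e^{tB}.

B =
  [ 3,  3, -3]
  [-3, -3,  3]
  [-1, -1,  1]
e^{tB} =
  [3*exp(t) - 2, 3*exp(t) - 3, 3 - 3*exp(t)]
  [3 - 3*exp(t), 4 - 3*exp(t), 3*exp(t) - 3]
  [1 - exp(t), 1 - exp(t), exp(t)]

Strategy: write B = P · J · P⁻¹ where J is a Jordan canonical form, so e^{tB} = P · e^{tJ} · P⁻¹, and e^{tJ} can be computed block-by-block.

B has Jordan form
J =
  [0, 0, 0]
  [0, 0, 0]
  [0, 0, 1]
(up to reordering of blocks).

Per-block formulas:
  For a 1×1 block at λ = 0: exp(t · [0]) = [e^(0t)].
  For a 1×1 block at λ = 1: exp(t · [1]) = [e^(1t)].

After assembling e^{tJ} and conjugating by P, we get:

e^{tB} =
  [3*exp(t) - 2, 3*exp(t) - 3, 3 - 3*exp(t)]
  [3 - 3*exp(t), 4 - 3*exp(t), 3*exp(t) - 3]
  [1 - exp(t), 1 - exp(t), exp(t)]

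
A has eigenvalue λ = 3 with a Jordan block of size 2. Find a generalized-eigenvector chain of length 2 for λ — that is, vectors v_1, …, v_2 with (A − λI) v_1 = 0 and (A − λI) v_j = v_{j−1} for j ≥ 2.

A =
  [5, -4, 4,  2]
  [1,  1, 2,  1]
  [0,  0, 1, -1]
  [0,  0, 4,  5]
A Jordan chain for λ = 3 of length 2:
v_1 = (2, 1, 0, 0)ᵀ
v_2 = (1, 0, 0, 0)ᵀ

Let N = A − (3)·I. We want v_2 with N^2 v_2 = 0 but N^1 v_2 ≠ 0; then v_{j-1} := N · v_j for j = 2, …, 2.

Pick v_2 = (1, 0, 0, 0)ᵀ.
Then v_1 = N · v_2 = (2, 1, 0, 0)ᵀ.

Sanity check: (A − (3)·I) v_1 = (0, 0, 0, 0)ᵀ = 0. ✓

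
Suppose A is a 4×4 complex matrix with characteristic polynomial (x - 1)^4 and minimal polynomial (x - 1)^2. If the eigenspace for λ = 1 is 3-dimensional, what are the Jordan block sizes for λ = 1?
Block sizes for λ = 1: [2, 1, 1]

Step 1 — from the characteristic polynomial, algebraic multiplicity of λ = 1 is 4. From dim ker(A − (1)·I) = 3, there are exactly 3 Jordan blocks for λ = 1.
Step 2 — from the minimal polynomial, the factor (x − 1)^2 tells us the largest block for λ = 1 has size 2.
Step 3 — with total size 4, 3 blocks, and largest block 2, the block sizes (in nonincreasing order) are [2, 1, 1].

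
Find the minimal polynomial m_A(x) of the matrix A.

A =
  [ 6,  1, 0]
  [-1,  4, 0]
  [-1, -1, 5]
x^2 - 10*x + 25

The characteristic polynomial is χ_A(x) = (x - 5)^3, so the eigenvalues are known. The minimal polynomial is
  m_A(x) = Π_λ (x − λ)^{k_λ}
where k_λ is the size of the *largest* Jordan block for λ (equivalently, the smallest k with (A − λI)^k v = 0 for every generalised eigenvector v of λ).

  λ = 5: largest Jordan block has size 2, contributing (x − 5)^2

So m_A(x) = (x - 5)^2 = x^2 - 10*x + 25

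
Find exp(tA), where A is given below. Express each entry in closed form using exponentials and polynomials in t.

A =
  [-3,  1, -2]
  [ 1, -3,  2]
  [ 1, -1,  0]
e^{tA} =
  [-t*exp(-2*t) + exp(-2*t), t*exp(-2*t), -2*t*exp(-2*t)]
  [t*exp(-2*t), -t*exp(-2*t) + exp(-2*t), 2*t*exp(-2*t)]
  [t*exp(-2*t), -t*exp(-2*t), 2*t*exp(-2*t) + exp(-2*t)]

Strategy: write A = P · J · P⁻¹ where J is a Jordan canonical form, so e^{tA} = P · e^{tJ} · P⁻¹, and e^{tJ} can be computed block-by-block.

A has Jordan form
J =
  [-2,  1,  0]
  [ 0, -2,  0]
  [ 0,  0, -2]
(up to reordering of blocks).

Per-block formulas:
  For a 1×1 block at λ = -2: exp(t · [-2]) = [e^(-2t)].
  For a 2×2 Jordan block J_2(-2): exp(t · J_2(-2)) = e^(-2t)·(I + t·N), where N is the 2×2 nilpotent shift.

After assembling e^{tJ} and conjugating by P, we get:

e^{tA} =
  [-t*exp(-2*t) + exp(-2*t), t*exp(-2*t), -2*t*exp(-2*t)]
  [t*exp(-2*t), -t*exp(-2*t) + exp(-2*t), 2*t*exp(-2*t)]
  [t*exp(-2*t), -t*exp(-2*t), 2*t*exp(-2*t) + exp(-2*t)]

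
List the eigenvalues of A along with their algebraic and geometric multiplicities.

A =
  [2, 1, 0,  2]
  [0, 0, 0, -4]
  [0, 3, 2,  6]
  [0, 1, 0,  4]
λ = 2: alg = 4, geom = 3

Step 1 — factor the characteristic polynomial to read off the algebraic multiplicities:
  χ_A(x) = (x - 2)^4

Step 2 — compute geometric multiplicities via the rank-nullity identity g(λ) = n − rank(A − λI):
  rank(A − (2)·I) = 1, so dim ker(A − (2)·I) = n − 1 = 3

Summary:
  λ = 2: algebraic multiplicity = 4, geometric multiplicity = 3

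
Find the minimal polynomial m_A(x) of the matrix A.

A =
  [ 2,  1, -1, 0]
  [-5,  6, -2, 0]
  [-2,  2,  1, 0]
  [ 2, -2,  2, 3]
x^3 - 9*x^2 + 27*x - 27

The characteristic polynomial is χ_A(x) = (x - 3)^4, so the eigenvalues are known. The minimal polynomial is
  m_A(x) = Π_λ (x − λ)^{k_λ}
where k_λ is the size of the *largest* Jordan block for λ (equivalently, the smallest k with (A − λI)^k v = 0 for every generalised eigenvector v of λ).

  λ = 3: largest Jordan block has size 3, contributing (x − 3)^3

So m_A(x) = (x - 3)^3 = x^3 - 9*x^2 + 27*x - 27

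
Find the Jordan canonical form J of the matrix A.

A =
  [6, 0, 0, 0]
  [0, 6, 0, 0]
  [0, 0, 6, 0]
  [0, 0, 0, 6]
J_1(6) ⊕ J_1(6) ⊕ J_1(6) ⊕ J_1(6)

The characteristic polynomial is
  det(x·I − A) = x^4 - 24*x^3 + 216*x^2 - 864*x + 1296 = (x - 6)^4

Eigenvalues and multiplicities (the geometric multiplicity of λ is n − rank(A − λI), which equals the number of Jordan blocks for λ):
  λ = 6: algebraic multiplicity = 4, geometric multiplicity = 4

Determining the block sizes for each eigenvalue:
  λ = 6: gm = am = 4, so every block has size 1 → block sizes [1, 1, 1, 1]

Assembling the blocks gives a Jordan form
J =
  [6, 0, 0, 0]
  [0, 6, 0, 0]
  [0, 0, 6, 0]
  [0, 0, 0, 6]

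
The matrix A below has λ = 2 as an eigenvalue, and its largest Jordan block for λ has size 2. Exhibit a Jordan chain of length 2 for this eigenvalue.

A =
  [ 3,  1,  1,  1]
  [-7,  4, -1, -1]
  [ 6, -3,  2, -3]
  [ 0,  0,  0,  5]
A Jordan chain for λ = 2 of length 2:
v_1 = (1, 2, -3, 0)ᵀ
v_2 = (0, 1, 0, 0)ᵀ

Let N = A − (2)·I. We want v_2 with N^2 v_2 = 0 but N^1 v_2 ≠ 0; then v_{j-1} := N · v_j for j = 2, …, 2.

Pick v_2 = (0, 1, 0, 0)ᵀ.
Then v_1 = N · v_2 = (1, 2, -3, 0)ᵀ.

Sanity check: (A − (2)·I) v_1 = (0, 0, 0, 0)ᵀ = 0. ✓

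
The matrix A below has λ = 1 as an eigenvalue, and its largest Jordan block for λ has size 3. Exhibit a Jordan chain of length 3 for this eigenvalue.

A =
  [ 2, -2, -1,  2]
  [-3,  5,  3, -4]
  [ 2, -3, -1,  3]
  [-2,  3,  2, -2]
A Jordan chain for λ = 1 of length 3:
v_1 = (1, -1, 1, -1)ᵀ
v_2 = (1, -3, 2, -2)ᵀ
v_3 = (1, 0, 0, 0)ᵀ

Let N = A − (1)·I. We want v_3 with N^3 v_3 = 0 but N^2 v_3 ≠ 0; then v_{j-1} := N · v_j for j = 3, …, 2.

Pick v_3 = (1, 0, 0, 0)ᵀ.
Then v_2 = N · v_3 = (1, -3, 2, -2)ᵀ.
Then v_1 = N · v_2 = (1, -1, 1, -1)ᵀ.

Sanity check: (A − (1)·I) v_1 = (0, 0, 0, 0)ᵀ = 0. ✓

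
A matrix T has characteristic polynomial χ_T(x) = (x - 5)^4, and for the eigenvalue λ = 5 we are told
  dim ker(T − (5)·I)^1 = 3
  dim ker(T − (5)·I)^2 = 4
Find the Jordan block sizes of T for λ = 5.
Block sizes for λ = 5: [2, 1, 1]

From the dimensions of kernels of powers, the number of Jordan blocks of size at least j is d_j − d_{j−1} where d_j = dim ker(N^j) (with d_0 = 0). Computing the differences gives [3, 1].
The number of blocks of size exactly k is (#blocks of size ≥ k) − (#blocks of size ≥ k + 1), so the partition is: 2 block(s) of size 1, 1 block(s) of size 2.
In nonincreasing order the block sizes are [2, 1, 1].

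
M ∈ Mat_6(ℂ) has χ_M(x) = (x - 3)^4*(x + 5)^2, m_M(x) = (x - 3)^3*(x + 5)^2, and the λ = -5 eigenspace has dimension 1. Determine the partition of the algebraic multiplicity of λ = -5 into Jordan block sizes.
Block sizes for λ = -5: [2]

Step 1 — from the characteristic polynomial, algebraic multiplicity of λ = -5 is 2. From dim ker(M − (-5)·I) = 1, there are exactly 1 Jordan blocks for λ = -5.
Step 2 — from the minimal polynomial, the factor (x + 5)^2 tells us the largest block for λ = -5 has size 2.
Step 3 — with total size 2, 1 blocks, and largest block 2, the block sizes (in nonincreasing order) are [2].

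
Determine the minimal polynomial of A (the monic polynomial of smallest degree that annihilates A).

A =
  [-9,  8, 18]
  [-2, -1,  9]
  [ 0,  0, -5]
x^2 + 10*x + 25

The characteristic polynomial is χ_A(x) = (x + 5)^3, so the eigenvalues are known. The minimal polynomial is
  m_A(x) = Π_λ (x − λ)^{k_λ}
where k_λ is the size of the *largest* Jordan block for λ (equivalently, the smallest k with (A − λI)^k v = 0 for every generalised eigenvector v of λ).

  λ = -5: largest Jordan block has size 2, contributing (x + 5)^2

So m_A(x) = (x + 5)^2 = x^2 + 10*x + 25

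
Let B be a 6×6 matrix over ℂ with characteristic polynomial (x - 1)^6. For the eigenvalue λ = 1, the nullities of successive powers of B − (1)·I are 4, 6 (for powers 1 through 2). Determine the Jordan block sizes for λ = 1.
Block sizes for λ = 1: [2, 2, 1, 1]

From the dimensions of kernels of powers, the number of Jordan blocks of size at least j is d_j − d_{j−1} where d_j = dim ker(N^j) (with d_0 = 0). Computing the differences gives [4, 2].
The number of blocks of size exactly k is (#blocks of size ≥ k) − (#blocks of size ≥ k + 1), so the partition is: 2 block(s) of size 1, 2 block(s) of size 2.
In nonincreasing order the block sizes are [2, 2, 1, 1].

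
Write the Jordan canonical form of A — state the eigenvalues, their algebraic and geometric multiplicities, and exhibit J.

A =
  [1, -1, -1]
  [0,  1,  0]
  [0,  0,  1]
J_2(1) ⊕ J_1(1)

The characteristic polynomial is
  det(x·I − A) = x^3 - 3*x^2 + 3*x - 1 = (x - 1)^3

Eigenvalues and multiplicities (the geometric multiplicity of λ is n − rank(A − λI), which equals the number of Jordan blocks for λ):
  λ = 1: algebraic multiplicity = 3, geometric multiplicity = 2

Determining the block sizes for each eigenvalue:
  λ = 1: 2 blocks summing to 3 forces exactly one block of size 2 and the rest size 1 → block sizes [2, 1]

Assembling the blocks gives a Jordan form
J =
  [1, 1, 0]
  [0, 1, 0]
  [0, 0, 1]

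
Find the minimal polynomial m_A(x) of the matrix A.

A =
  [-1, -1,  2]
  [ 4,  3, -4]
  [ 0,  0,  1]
x^2 - 2*x + 1

The characteristic polynomial is χ_A(x) = (x - 1)^3, so the eigenvalues are known. The minimal polynomial is
  m_A(x) = Π_λ (x − λ)^{k_λ}
where k_λ is the size of the *largest* Jordan block for λ (equivalently, the smallest k with (A − λI)^k v = 0 for every generalised eigenvector v of λ).

  λ = 1: largest Jordan block has size 2, contributing (x − 1)^2

So m_A(x) = (x - 1)^2 = x^2 - 2*x + 1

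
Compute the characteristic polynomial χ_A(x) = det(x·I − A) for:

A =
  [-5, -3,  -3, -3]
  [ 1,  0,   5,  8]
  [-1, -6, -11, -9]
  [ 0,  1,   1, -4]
x^4 + 20*x^3 + 150*x^2 + 500*x + 625

Expanding det(x·I − A) (e.g. by cofactor expansion or by noting that A is similar to its Jordan form J, which has the same characteristic polynomial as A) gives
  χ_A(x) = x^4 + 20*x^3 + 150*x^2 + 500*x + 625
which factors as (x + 5)^4. The eigenvalues (with algebraic multiplicities) are λ = -5 with multiplicity 4.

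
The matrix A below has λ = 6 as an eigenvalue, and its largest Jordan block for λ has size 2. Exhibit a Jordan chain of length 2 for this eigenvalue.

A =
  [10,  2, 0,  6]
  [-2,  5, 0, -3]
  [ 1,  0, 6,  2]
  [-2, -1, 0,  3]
A Jordan chain for λ = 6 of length 2:
v_1 = (4, -2, 1, -2)ᵀ
v_2 = (1, 0, 0, 0)ᵀ

Let N = A − (6)·I. We want v_2 with N^2 v_2 = 0 but N^1 v_2 ≠ 0; then v_{j-1} := N · v_j for j = 2, …, 2.

Pick v_2 = (1, 0, 0, 0)ᵀ.
Then v_1 = N · v_2 = (4, -2, 1, -2)ᵀ.

Sanity check: (A − (6)·I) v_1 = (0, 0, 0, 0)ᵀ = 0. ✓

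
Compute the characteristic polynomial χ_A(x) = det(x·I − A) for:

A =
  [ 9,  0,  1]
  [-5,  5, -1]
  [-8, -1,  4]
x^3 - 18*x^2 + 108*x - 216

Expanding det(x·I − A) (e.g. by cofactor expansion or by noting that A is similar to its Jordan form J, which has the same characteristic polynomial as A) gives
  χ_A(x) = x^3 - 18*x^2 + 108*x - 216
which factors as (x - 6)^3. The eigenvalues (with algebraic multiplicities) are λ = 6 with multiplicity 3.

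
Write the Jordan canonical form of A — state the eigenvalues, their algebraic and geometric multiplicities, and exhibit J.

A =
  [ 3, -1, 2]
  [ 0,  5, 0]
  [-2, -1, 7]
J_2(5) ⊕ J_1(5)

The characteristic polynomial is
  det(x·I − A) = x^3 - 15*x^2 + 75*x - 125 = (x - 5)^3

Eigenvalues and multiplicities (the geometric multiplicity of λ is n − rank(A − λI), which equals the number of Jordan blocks for λ):
  λ = 5: algebraic multiplicity = 3, geometric multiplicity = 2

Determining the block sizes for each eigenvalue:
  λ = 5: 2 blocks summing to 3 forces exactly one block of size 2 and the rest size 1 → block sizes [2, 1]

Assembling the blocks gives a Jordan form
J =
  [5, 1, 0]
  [0, 5, 0]
  [0, 0, 5]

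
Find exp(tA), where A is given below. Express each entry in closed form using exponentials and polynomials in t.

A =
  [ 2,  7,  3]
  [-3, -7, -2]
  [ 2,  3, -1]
e^{tA} =
  [t^2*exp(-2*t)/2 + 4*t*exp(-2*t) + exp(-2*t), t^2*exp(-2*t) + 7*t*exp(-2*t), t^2*exp(-2*t)/2 + 3*t*exp(-2*t)]
  [-t^2*exp(-2*t)/2 - 3*t*exp(-2*t), -t^2*exp(-2*t) - 5*t*exp(-2*t) + exp(-2*t), -t^2*exp(-2*t)/2 - 2*t*exp(-2*t)]
  [t^2*exp(-2*t)/2 + 2*t*exp(-2*t), t^2*exp(-2*t) + 3*t*exp(-2*t), t^2*exp(-2*t)/2 + t*exp(-2*t) + exp(-2*t)]

Strategy: write A = P · J · P⁻¹ where J is a Jordan canonical form, so e^{tA} = P · e^{tJ} · P⁻¹, and e^{tJ} can be computed block-by-block.

A has Jordan form
J =
  [-2,  1,  0]
  [ 0, -2,  1]
  [ 0,  0, -2]
(up to reordering of blocks).

Per-block formulas:
  For a 3×3 Jordan block J_3(-2): exp(t · J_3(-2)) = e^(-2t)·(I + t·N + (t^2/2)·N^2), where N is the 3×3 nilpotent shift.

After assembling e^{tJ} and conjugating by P, we get:

e^{tA} =
  [t^2*exp(-2*t)/2 + 4*t*exp(-2*t) + exp(-2*t), t^2*exp(-2*t) + 7*t*exp(-2*t), t^2*exp(-2*t)/2 + 3*t*exp(-2*t)]
  [-t^2*exp(-2*t)/2 - 3*t*exp(-2*t), -t^2*exp(-2*t) - 5*t*exp(-2*t) + exp(-2*t), -t^2*exp(-2*t)/2 - 2*t*exp(-2*t)]
  [t^2*exp(-2*t)/2 + 2*t*exp(-2*t), t^2*exp(-2*t) + 3*t*exp(-2*t), t^2*exp(-2*t)/2 + t*exp(-2*t) + exp(-2*t)]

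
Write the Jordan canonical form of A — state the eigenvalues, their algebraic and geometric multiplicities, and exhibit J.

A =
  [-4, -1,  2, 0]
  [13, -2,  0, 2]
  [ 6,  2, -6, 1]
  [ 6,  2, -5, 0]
J_2(-5) ⊕ J_2(-1)

The characteristic polynomial is
  det(x·I − A) = x^4 + 12*x^3 + 46*x^2 + 60*x + 25 = (x + 1)^2*(x + 5)^2

Eigenvalues and multiplicities (the geometric multiplicity of λ is n − rank(A − λI), which equals the number of Jordan blocks for λ):
  λ = -5: algebraic multiplicity = 2, geometric multiplicity = 1
  λ = -1: algebraic multiplicity = 2, geometric multiplicity = 1

Determining the block sizes for each eigenvalue:
  λ = -5: one block (gm = 1), so the single block has size am = 2 → block sizes [2]
  λ = -1: one block (gm = 1), so the single block has size am = 2 → block sizes [2]

Assembling the blocks gives a Jordan form
J =
  [-5,  1,  0,  0]
  [ 0, -5,  0,  0]
  [ 0,  0, -1,  1]
  [ 0,  0,  0, -1]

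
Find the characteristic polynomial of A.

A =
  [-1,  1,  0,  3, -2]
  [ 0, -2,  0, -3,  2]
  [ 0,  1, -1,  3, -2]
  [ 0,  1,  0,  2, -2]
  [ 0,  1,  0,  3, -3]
x^5 + 5*x^4 + 10*x^3 + 10*x^2 + 5*x + 1

Expanding det(x·I − A) (e.g. by cofactor expansion or by noting that A is similar to its Jordan form J, which has the same characteristic polynomial as A) gives
  χ_A(x) = x^5 + 5*x^4 + 10*x^3 + 10*x^2 + 5*x + 1
which factors as (x + 1)^5. The eigenvalues (with algebraic multiplicities) are λ = -1 with multiplicity 5.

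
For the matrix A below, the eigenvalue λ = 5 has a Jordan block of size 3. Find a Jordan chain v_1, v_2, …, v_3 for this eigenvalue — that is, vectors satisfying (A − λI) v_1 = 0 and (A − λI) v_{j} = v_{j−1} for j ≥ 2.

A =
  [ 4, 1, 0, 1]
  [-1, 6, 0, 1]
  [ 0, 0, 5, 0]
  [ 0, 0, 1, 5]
A Jordan chain for λ = 5 of length 3:
v_1 = (1, 1, 0, 0)ᵀ
v_2 = (0, 0, 0, 1)ᵀ
v_3 = (0, 0, 1, 0)ᵀ

Let N = A − (5)·I. We want v_3 with N^3 v_3 = 0 but N^2 v_3 ≠ 0; then v_{j-1} := N · v_j for j = 3, …, 2.

Pick v_3 = (0, 0, 1, 0)ᵀ.
Then v_2 = N · v_3 = (0, 0, 0, 1)ᵀ.
Then v_1 = N · v_2 = (1, 1, 0, 0)ᵀ.

Sanity check: (A − (5)·I) v_1 = (0, 0, 0, 0)ᵀ = 0. ✓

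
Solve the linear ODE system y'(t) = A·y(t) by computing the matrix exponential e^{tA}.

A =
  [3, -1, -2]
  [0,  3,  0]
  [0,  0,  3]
e^{tA} =
  [exp(3*t), -t*exp(3*t), -2*t*exp(3*t)]
  [0, exp(3*t), 0]
  [0, 0, exp(3*t)]

Strategy: write A = P · J · P⁻¹ where J is a Jordan canonical form, so e^{tA} = P · e^{tJ} · P⁻¹, and e^{tJ} can be computed block-by-block.

A has Jordan form
J =
  [3, 1, 0]
  [0, 3, 0]
  [0, 0, 3]
(up to reordering of blocks).

Per-block formulas:
  For a 1×1 block at λ = 3: exp(t · [3]) = [e^(3t)].
  For a 2×2 Jordan block J_2(3): exp(t · J_2(3)) = e^(3t)·(I + t·N), where N is the 2×2 nilpotent shift.

After assembling e^{tJ} and conjugating by P, we get:

e^{tA} =
  [exp(3*t), -t*exp(3*t), -2*t*exp(3*t)]
  [0, exp(3*t), 0]
  [0, 0, exp(3*t)]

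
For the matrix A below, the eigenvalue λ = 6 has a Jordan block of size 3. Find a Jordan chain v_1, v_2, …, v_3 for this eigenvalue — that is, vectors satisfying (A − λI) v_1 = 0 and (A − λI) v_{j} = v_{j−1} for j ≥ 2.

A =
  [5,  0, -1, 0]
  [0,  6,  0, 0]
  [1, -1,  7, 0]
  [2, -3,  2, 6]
A Jordan chain for λ = 6 of length 3:
v_1 = (1, 0, -1, -2)ᵀ
v_2 = (0, 0, -1, -3)ᵀ
v_3 = (0, 1, 0, 0)ᵀ

Let N = A − (6)·I. We want v_3 with N^3 v_3 = 0 but N^2 v_3 ≠ 0; then v_{j-1} := N · v_j for j = 3, …, 2.

Pick v_3 = (0, 1, 0, 0)ᵀ.
Then v_2 = N · v_3 = (0, 0, -1, -3)ᵀ.
Then v_1 = N · v_2 = (1, 0, -1, -2)ᵀ.

Sanity check: (A − (6)·I) v_1 = (0, 0, 0, 0)ᵀ = 0. ✓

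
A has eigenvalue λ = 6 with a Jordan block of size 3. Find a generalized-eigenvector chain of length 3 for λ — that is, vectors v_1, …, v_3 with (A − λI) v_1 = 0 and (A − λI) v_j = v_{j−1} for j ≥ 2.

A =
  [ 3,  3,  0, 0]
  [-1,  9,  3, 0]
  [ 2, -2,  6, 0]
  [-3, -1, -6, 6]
A Jordan chain for λ = 6 of length 3:
v_1 = (6, 6, -4, -2)ᵀ
v_2 = (-3, -1, 2, -3)ᵀ
v_3 = (1, 0, 0, 0)ᵀ

Let N = A − (6)·I. We want v_3 with N^3 v_3 = 0 but N^2 v_3 ≠ 0; then v_{j-1} := N · v_j for j = 3, …, 2.

Pick v_3 = (1, 0, 0, 0)ᵀ.
Then v_2 = N · v_3 = (-3, -1, 2, -3)ᵀ.
Then v_1 = N · v_2 = (6, 6, -4, -2)ᵀ.

Sanity check: (A − (6)·I) v_1 = (0, 0, 0, 0)ᵀ = 0. ✓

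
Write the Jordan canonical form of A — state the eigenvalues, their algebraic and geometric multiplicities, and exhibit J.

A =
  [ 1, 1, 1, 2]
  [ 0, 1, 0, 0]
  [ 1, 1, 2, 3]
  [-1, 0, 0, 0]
J_3(1) ⊕ J_1(1)

The characteristic polynomial is
  det(x·I − A) = x^4 - 4*x^3 + 6*x^2 - 4*x + 1 = (x - 1)^4

Eigenvalues and multiplicities (the geometric multiplicity of λ is n − rank(A − λI), which equals the number of Jordan blocks for λ):
  λ = 1: algebraic multiplicity = 4, geometric multiplicity = 2

Determining the block sizes for each eigenvalue:
  λ = 1: with am = 4 and gm = 2, the partition is not yet determined (e.g. several partitions of 4 into 2 parts exist). Let N = A − (1)·I. Computing rank(N^1) = 2, rank(N^2) = 1, rank(N^3) = 0; the number of blocks of size ≥ j is rank(N^{j−1}) − rank(N^j), giving [2, 1, 1]. So we have 1 block(s) of size 3, 1 block(s) of size 1 → block sizes [3, 1]

Assembling the blocks gives a Jordan form
J =
  [1, 1, 0, 0]
  [0, 1, 1, 0]
  [0, 0, 1, 0]
  [0, 0, 0, 1]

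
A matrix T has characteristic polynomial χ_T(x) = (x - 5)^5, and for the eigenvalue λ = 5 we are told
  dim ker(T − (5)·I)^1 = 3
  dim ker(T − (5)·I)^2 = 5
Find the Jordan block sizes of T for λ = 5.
Block sizes for λ = 5: [2, 2, 1]

From the dimensions of kernels of powers, the number of Jordan blocks of size at least j is d_j − d_{j−1} where d_j = dim ker(N^j) (with d_0 = 0). Computing the differences gives [3, 2].
The number of blocks of size exactly k is (#blocks of size ≥ k) − (#blocks of size ≥ k + 1), so the partition is: 1 block(s) of size 1, 2 block(s) of size 2.
In nonincreasing order the block sizes are [2, 2, 1].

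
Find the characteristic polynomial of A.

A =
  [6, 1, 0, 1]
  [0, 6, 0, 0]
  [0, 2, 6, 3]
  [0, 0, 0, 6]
x^4 - 24*x^3 + 216*x^2 - 864*x + 1296

Expanding det(x·I − A) (e.g. by cofactor expansion or by noting that A is similar to its Jordan form J, which has the same characteristic polynomial as A) gives
  χ_A(x) = x^4 - 24*x^3 + 216*x^2 - 864*x + 1296
which factors as (x - 6)^4. The eigenvalues (with algebraic multiplicities) are λ = 6 with multiplicity 4.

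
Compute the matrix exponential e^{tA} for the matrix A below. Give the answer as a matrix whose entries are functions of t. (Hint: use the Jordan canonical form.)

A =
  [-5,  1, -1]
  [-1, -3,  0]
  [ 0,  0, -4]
e^{tA} =
  [-t*exp(-4*t) + exp(-4*t), t*exp(-4*t), t^2*exp(-4*t)/2 - t*exp(-4*t)]
  [-t*exp(-4*t), t*exp(-4*t) + exp(-4*t), t^2*exp(-4*t)/2]
  [0, 0, exp(-4*t)]

Strategy: write A = P · J · P⁻¹ where J is a Jordan canonical form, so e^{tA} = P · e^{tJ} · P⁻¹, and e^{tJ} can be computed block-by-block.

A has Jordan form
J =
  [-4,  1,  0]
  [ 0, -4,  1]
  [ 0,  0, -4]
(up to reordering of blocks).

Per-block formulas:
  For a 3×3 Jordan block J_3(-4): exp(t · J_3(-4)) = e^(-4t)·(I + t·N + (t^2/2)·N^2), where N is the 3×3 nilpotent shift.

After assembling e^{tJ} and conjugating by P, we get:

e^{tA} =
  [-t*exp(-4*t) + exp(-4*t), t*exp(-4*t), t^2*exp(-4*t)/2 - t*exp(-4*t)]
  [-t*exp(-4*t), t*exp(-4*t) + exp(-4*t), t^2*exp(-4*t)/2]
  [0, 0, exp(-4*t)]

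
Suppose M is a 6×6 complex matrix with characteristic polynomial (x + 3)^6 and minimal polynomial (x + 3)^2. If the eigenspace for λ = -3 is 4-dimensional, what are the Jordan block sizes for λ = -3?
Block sizes for λ = -3: [2, 2, 1, 1]

Step 1 — from the characteristic polynomial, algebraic multiplicity of λ = -3 is 6. From dim ker(M − (-3)·I) = 4, there are exactly 4 Jordan blocks for λ = -3.
Step 2 — from the minimal polynomial, the factor (x + 3)^2 tells us the largest block for λ = -3 has size 2.
Step 3 — with total size 6, 4 blocks, and largest block 2, the block sizes (in nonincreasing order) are [2, 2, 1, 1].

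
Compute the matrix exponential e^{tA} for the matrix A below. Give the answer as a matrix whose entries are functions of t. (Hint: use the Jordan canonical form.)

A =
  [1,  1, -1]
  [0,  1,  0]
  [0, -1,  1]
e^{tA} =
  [exp(t), t^2*exp(t)/2 + t*exp(t), -t*exp(t)]
  [0, exp(t), 0]
  [0, -t*exp(t), exp(t)]

Strategy: write A = P · J · P⁻¹ where J is a Jordan canonical form, so e^{tA} = P · e^{tJ} · P⁻¹, and e^{tJ} can be computed block-by-block.

A has Jordan form
J =
  [1, 1, 0]
  [0, 1, 1]
  [0, 0, 1]
(up to reordering of blocks).

Per-block formulas:
  For a 3×3 Jordan block J_3(1): exp(t · J_3(1)) = e^(1t)·(I + t·N + (t^2/2)·N^2), where N is the 3×3 nilpotent shift.

After assembling e^{tJ} and conjugating by P, we get:

e^{tA} =
  [exp(t), t^2*exp(t)/2 + t*exp(t), -t*exp(t)]
  [0, exp(t), 0]
  [0, -t*exp(t), exp(t)]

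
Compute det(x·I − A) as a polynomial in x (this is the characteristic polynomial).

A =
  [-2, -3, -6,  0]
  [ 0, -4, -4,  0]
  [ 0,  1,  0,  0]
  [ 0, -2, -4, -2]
x^4 + 8*x^3 + 24*x^2 + 32*x + 16

Expanding det(x·I − A) (e.g. by cofactor expansion or by noting that A is similar to its Jordan form J, which has the same characteristic polynomial as A) gives
  χ_A(x) = x^4 + 8*x^3 + 24*x^2 + 32*x + 16
which factors as (x + 2)^4. The eigenvalues (with algebraic multiplicities) are λ = -2 with multiplicity 4.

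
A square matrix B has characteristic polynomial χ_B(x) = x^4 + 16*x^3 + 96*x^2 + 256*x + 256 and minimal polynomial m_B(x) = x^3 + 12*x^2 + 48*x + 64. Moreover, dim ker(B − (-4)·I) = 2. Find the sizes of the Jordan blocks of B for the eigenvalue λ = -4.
Block sizes for λ = -4: [3, 1]

Step 1 — from the characteristic polynomial, algebraic multiplicity of λ = -4 is 4. From dim ker(B − (-4)·I) = 2, there are exactly 2 Jordan blocks for λ = -4.
Step 2 — from the minimal polynomial, the factor (x + 4)^3 tells us the largest block for λ = -4 has size 3.
Step 3 — with total size 4, 2 blocks, and largest block 3, the block sizes (in nonincreasing order) are [3, 1].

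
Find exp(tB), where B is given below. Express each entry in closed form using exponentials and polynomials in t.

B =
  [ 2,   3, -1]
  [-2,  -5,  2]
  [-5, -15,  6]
e^{tB} =
  [t*exp(t) + exp(t), 3*t*exp(t), -t*exp(t)]
  [-2*t*exp(t), -6*t*exp(t) + exp(t), 2*t*exp(t)]
  [-5*t*exp(t), -15*t*exp(t), 5*t*exp(t) + exp(t)]

Strategy: write B = P · J · P⁻¹ where J is a Jordan canonical form, so e^{tB} = P · e^{tJ} · P⁻¹, and e^{tJ} can be computed block-by-block.

B has Jordan form
J =
  [1, 1, 0]
  [0, 1, 0]
  [0, 0, 1]
(up to reordering of blocks).

Per-block formulas:
  For a 1×1 block at λ = 1: exp(t · [1]) = [e^(1t)].
  For a 2×2 Jordan block J_2(1): exp(t · J_2(1)) = e^(1t)·(I + t·N), where N is the 2×2 nilpotent shift.

After assembling e^{tJ} and conjugating by P, we get:

e^{tB} =
  [t*exp(t) + exp(t), 3*t*exp(t), -t*exp(t)]
  [-2*t*exp(t), -6*t*exp(t) + exp(t), 2*t*exp(t)]
  [-5*t*exp(t), -15*t*exp(t), 5*t*exp(t) + exp(t)]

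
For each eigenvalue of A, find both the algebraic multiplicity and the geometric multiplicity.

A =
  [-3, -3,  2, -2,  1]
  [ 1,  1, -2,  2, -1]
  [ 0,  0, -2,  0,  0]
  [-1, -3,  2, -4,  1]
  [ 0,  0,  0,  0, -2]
λ = -2: alg = 5, geom = 4

Step 1 — factor the characteristic polynomial to read off the algebraic multiplicities:
  χ_A(x) = (x + 2)^5

Step 2 — compute geometric multiplicities via the rank-nullity identity g(λ) = n − rank(A − λI):
  rank(A − (-2)·I) = 1, so dim ker(A − (-2)·I) = n − 1 = 4

Summary:
  λ = -2: algebraic multiplicity = 5, geometric multiplicity = 4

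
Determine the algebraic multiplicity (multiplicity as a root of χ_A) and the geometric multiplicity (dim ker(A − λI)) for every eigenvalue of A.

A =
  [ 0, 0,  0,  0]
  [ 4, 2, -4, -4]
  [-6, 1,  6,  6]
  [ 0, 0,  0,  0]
λ = 0: alg = 2, geom = 2; λ = 4: alg = 2, geom = 1

Step 1 — factor the characteristic polynomial to read off the algebraic multiplicities:
  χ_A(x) = x^2*(x - 4)^2

Step 2 — compute geometric multiplicities via the rank-nullity identity g(λ) = n − rank(A − λI):
  rank(A − (0)·I) = 2, so dim ker(A − (0)·I) = n − 2 = 2
  rank(A − (4)·I) = 3, so dim ker(A − (4)·I) = n − 3 = 1

Summary:
  λ = 0: algebraic multiplicity = 2, geometric multiplicity = 2
  λ = 4: algebraic multiplicity = 2, geometric multiplicity = 1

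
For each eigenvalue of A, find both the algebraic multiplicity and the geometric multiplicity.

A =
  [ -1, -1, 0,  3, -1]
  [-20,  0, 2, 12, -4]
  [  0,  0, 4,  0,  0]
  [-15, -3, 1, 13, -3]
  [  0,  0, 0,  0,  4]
λ = 4: alg = 5, geom = 3

Step 1 — factor the characteristic polynomial to read off the algebraic multiplicities:
  χ_A(x) = (x - 4)^5

Step 2 — compute geometric multiplicities via the rank-nullity identity g(λ) = n − rank(A − λI):
  rank(A − (4)·I) = 2, so dim ker(A − (4)·I) = n − 2 = 3

Summary:
  λ = 4: algebraic multiplicity = 5, geometric multiplicity = 3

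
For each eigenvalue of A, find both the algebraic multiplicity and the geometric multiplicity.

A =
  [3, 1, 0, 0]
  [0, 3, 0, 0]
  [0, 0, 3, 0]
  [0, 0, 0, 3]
λ = 3: alg = 4, geom = 3

Step 1 — factor the characteristic polynomial to read off the algebraic multiplicities:
  χ_A(x) = (x - 3)^4

Step 2 — compute geometric multiplicities via the rank-nullity identity g(λ) = n − rank(A − λI):
  rank(A − (3)·I) = 1, so dim ker(A − (3)·I) = n − 1 = 3

Summary:
  λ = 3: algebraic multiplicity = 4, geometric multiplicity = 3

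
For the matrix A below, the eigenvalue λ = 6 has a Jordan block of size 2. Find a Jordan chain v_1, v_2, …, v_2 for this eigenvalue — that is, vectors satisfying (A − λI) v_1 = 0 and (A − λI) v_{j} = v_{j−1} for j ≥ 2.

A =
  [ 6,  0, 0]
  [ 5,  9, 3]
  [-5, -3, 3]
A Jordan chain for λ = 6 of length 2:
v_1 = (0, 5, -5)ᵀ
v_2 = (1, 0, 0)ᵀ

Let N = A − (6)·I. We want v_2 with N^2 v_2 = 0 but N^1 v_2 ≠ 0; then v_{j-1} := N · v_j for j = 2, …, 2.

Pick v_2 = (1, 0, 0)ᵀ.
Then v_1 = N · v_2 = (0, 5, -5)ᵀ.

Sanity check: (A − (6)·I) v_1 = (0, 0, 0)ᵀ = 0. ✓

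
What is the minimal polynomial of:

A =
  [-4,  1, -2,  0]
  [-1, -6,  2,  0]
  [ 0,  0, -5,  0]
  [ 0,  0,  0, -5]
x^2 + 10*x + 25

The characteristic polynomial is χ_A(x) = (x + 5)^4, so the eigenvalues are known. The minimal polynomial is
  m_A(x) = Π_λ (x − λ)^{k_λ}
where k_λ is the size of the *largest* Jordan block for λ (equivalently, the smallest k with (A − λI)^k v = 0 for every generalised eigenvector v of λ).

  λ = -5: largest Jordan block has size 2, contributing (x + 5)^2

So m_A(x) = (x + 5)^2 = x^2 + 10*x + 25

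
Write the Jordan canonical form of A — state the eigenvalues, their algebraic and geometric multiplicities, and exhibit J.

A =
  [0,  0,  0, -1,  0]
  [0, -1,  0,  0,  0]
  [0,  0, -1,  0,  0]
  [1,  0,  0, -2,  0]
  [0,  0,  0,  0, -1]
J_2(-1) ⊕ J_1(-1) ⊕ J_1(-1) ⊕ J_1(-1)

The characteristic polynomial is
  det(x·I − A) = x^5 + 5*x^4 + 10*x^3 + 10*x^2 + 5*x + 1 = (x + 1)^5

Eigenvalues and multiplicities (the geometric multiplicity of λ is n − rank(A − λI), which equals the number of Jordan blocks for λ):
  λ = -1: algebraic multiplicity = 5, geometric multiplicity = 4

Determining the block sizes for each eigenvalue:
  λ = -1: 4 blocks summing to 5 forces exactly one block of size 2 and the rest size 1 → block sizes [2, 1, 1, 1]

Assembling the blocks gives a Jordan form
J =
  [-1,  1,  0,  0,  0]
  [ 0, -1,  0,  0,  0]
  [ 0,  0, -1,  0,  0]
  [ 0,  0,  0, -1,  0]
  [ 0,  0,  0,  0, -1]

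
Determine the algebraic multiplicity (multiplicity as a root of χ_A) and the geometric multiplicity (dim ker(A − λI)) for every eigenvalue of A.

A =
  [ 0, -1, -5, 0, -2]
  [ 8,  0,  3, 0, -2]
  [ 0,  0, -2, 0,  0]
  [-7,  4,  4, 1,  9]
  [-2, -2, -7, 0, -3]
λ = -2: alg = 3, geom = 1; λ = 1: alg = 2, geom = 1

Step 1 — factor the characteristic polynomial to read off the algebraic multiplicities:
  χ_A(x) = (x - 1)^2*(x + 2)^3

Step 2 — compute geometric multiplicities via the rank-nullity identity g(λ) = n − rank(A − λI):
  rank(A − (-2)·I) = 4, so dim ker(A − (-2)·I) = n − 4 = 1
  rank(A − (1)·I) = 4, so dim ker(A − (1)·I) = n − 4 = 1

Summary:
  λ = -2: algebraic multiplicity = 3, geometric multiplicity = 1
  λ = 1: algebraic multiplicity = 2, geometric multiplicity = 1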